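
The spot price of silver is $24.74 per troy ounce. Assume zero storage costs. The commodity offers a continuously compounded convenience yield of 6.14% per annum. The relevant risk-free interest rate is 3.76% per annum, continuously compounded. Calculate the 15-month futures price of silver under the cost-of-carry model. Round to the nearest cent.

Net carry = r + u − y = 0.0376 + 0.0000 − 0.0614 = -0.0238
F = S·e^((r+u−y)T) = 24.74 · e^(-0.0238 × 15/12) = 24.74 · e^-0.029750
= 24.74 × 0.970688 = $24.01 per troy ounce

$24.01 per troy ounce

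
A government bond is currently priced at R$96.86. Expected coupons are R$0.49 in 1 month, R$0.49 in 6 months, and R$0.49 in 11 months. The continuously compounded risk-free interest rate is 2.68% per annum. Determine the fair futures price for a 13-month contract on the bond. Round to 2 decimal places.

R$98.22

PV(coupons) I = 0.49·e^(−0.0268·1/12) + 0.49·e^(−0.0268·6/12) + 0.49·e^(−0.0268·11/12)
I = 0.4889 + 0.4835 + 0.4781 = 1.4505
F = (S − I)·e^(rT) = (96.86 − 1.4505) · e^(0.0268·13/12)
= 95.4095 · e^0.029033 = 95.4095 × 1.029459 = R$98.22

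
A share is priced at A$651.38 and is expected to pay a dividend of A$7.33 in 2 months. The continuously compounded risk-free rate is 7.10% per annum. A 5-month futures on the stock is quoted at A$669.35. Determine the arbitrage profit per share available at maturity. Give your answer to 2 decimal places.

PV(dividends) I = 7.33·e^(−0.0710·2/12) = 7.2438
Fair futures F* = (S − I)·e^(rT) = (651.38 − 7.2438)·e^0.029583 = 644.1362 × 1.030025 = 663.4764
Market A$669.35 > fair 663.4764: forward overpriced → cash-and-carry (borrow at r, buy the stock and collect the dividends, short the forward).
Profit at T = |F_mkt − F*| = |669.35 − 663.4764| = A$5.87 per share

A$5.87 per share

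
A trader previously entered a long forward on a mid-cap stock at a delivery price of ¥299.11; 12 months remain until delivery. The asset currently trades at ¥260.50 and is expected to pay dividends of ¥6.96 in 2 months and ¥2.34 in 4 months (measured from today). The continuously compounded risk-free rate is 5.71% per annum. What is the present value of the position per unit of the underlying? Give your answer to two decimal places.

PV(remaining dividends) I = 6.96·e^(−0.0571·2/12) + 2.34·e^(−0.0571·4/12) = 9.1900
Current forward F = (S − I)·e^(rT) = (260.50 − 9.1900)·e^(0.0571·12/12) = 251.3100 × 1.058762 = 266.0775
Value (long) = (F − K)·e^(−rT) = (266.0775 − 299.11) × 0.944500 = -31.1992
Value = -¥31.20

-¥31.20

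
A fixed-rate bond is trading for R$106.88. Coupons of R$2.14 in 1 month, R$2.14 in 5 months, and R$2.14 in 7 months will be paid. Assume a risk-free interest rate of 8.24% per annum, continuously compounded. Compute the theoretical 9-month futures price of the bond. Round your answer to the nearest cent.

R$107.06

PV(coupons) I = 2.14·e^(−0.0824·1/12) + 2.14·e^(−0.0824·5/12) + 2.14·e^(−0.0824·7/12)
I = 2.1254 + 2.0678 + 2.0396 = 6.2328
F = (S − I)·e^(rT) = (106.88 − 6.2328) · e^(0.0824·9/12)
= 100.6472 · e^0.061800 = 100.6472 × 1.063750 = R$107.06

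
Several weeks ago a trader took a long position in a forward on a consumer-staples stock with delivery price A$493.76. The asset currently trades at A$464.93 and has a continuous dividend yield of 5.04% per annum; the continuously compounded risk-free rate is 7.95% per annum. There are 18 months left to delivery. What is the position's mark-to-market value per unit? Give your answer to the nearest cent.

Current fair forward for the remaining 18 months: F = S·e^((r − q)·T), (r − q) = 0.0795 − 0.0504 = 0.0291
F = 464.93 · e^(0.0291 × 18/12) = 464.93 × 1.044617 = 485.6738
Value of long forward = (F − K)·e^(−rT) = (485.6738 − 493.76) · e^(−0.0795·18/12)
= -8.0862 × 0.887586 = -7.18

-A$7.18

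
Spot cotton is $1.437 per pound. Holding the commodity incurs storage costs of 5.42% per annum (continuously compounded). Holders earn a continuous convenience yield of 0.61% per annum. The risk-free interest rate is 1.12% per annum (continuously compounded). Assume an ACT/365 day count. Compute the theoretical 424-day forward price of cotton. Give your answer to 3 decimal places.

Net carry = r + u − y = 0.0112 + 0.0542 − 0.0061 = 0.0593
F = S·e^((r+u−y)T) = 1.437 · e^(0.0593 × 424/365) = 1.437 · e^0.068885
= 1.437 × 1.071313 = $1.539 per pound

$1.539 per pound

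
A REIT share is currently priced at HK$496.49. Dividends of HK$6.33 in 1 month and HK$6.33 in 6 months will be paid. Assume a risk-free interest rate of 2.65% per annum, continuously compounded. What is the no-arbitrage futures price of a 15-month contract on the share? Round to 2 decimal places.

PV(dividends) I = 6.33·e^(−0.0265·1/12) + 6.33·e^(−0.0265·6/12)
I = 6.3160 + 6.2467 = 12.5627
F = (S − I)·e^(rT) = (496.49 − 12.5627) · e^(0.0265·15/12)
= 483.9273 · e^0.033125 = 483.9273 × 1.033680 = HK$500.23

HK$500.23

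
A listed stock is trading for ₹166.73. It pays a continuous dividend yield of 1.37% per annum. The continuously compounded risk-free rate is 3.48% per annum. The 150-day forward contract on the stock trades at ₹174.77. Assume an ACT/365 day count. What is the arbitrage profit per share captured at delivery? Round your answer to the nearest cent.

Fair forward: F* = S·e^(carry·T), with carry = (r − q) = 0.0348 − 0.0137 = 0.0211
F* = 166.73 · e^(0.0211 × 150/365) = 166.73 · e^0.008671 = 166.73 × 1.008709 = ₹168.1821
Market ₹174.77 > fair ₹168.1821: forward overpriced → cash-and-carry (buy spot, short the forward).
At maturity, profit = |F_mkt − F*| = |174.77 − 168.1821| = ₹6.59 per share

₹6.59 per share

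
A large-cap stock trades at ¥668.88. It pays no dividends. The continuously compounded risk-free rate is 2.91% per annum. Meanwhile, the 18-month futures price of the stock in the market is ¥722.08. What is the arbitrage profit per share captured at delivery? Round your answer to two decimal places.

¥23.36 per share

Fair futures: F* = S·e^(carry·T), with carry = r = 0.0291
F* = 668.88 · e^(0.0291 × 18/12) = 668.88 · e^0.043650 = 668.88 × 1.044617 = ¥698.7234
Market ¥722.08 > fair ¥698.7234: forward overpriced → cash-and-carry (buy spot, short the forward).
At maturity, profit = |F_mkt − F*| = |722.08 − 698.7234| = ¥23.36 per share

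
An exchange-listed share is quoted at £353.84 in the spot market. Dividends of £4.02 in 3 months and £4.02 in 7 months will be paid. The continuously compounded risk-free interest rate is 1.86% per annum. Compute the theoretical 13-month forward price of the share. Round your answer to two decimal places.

£352.90

PV(dividends) I = 4.02·e^(−0.0186·3/12) + 4.02·e^(−0.0186·7/12)
I = 4.0014 + 3.9766 = 7.9780
F = (S − I)·e^(rT) = (353.84 − 7.9780) · e^(0.0186·13/12)
= 345.8620 · e^0.020150 = 345.8620 × 1.020354 = £352.90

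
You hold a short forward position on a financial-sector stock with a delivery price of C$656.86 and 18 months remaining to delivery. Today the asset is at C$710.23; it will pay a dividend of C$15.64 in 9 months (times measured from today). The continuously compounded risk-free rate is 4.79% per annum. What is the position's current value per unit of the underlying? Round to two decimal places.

-C$83.82

PV(remaining dividends) I = 15.64·e^(−0.0479·9/12) = 15.0881
Current forward F = (S − I)·e^(rT) = (710.23 − 15.0881)·e^(0.0479·18/12) = 695.1419 × 1.074494 = 746.9258
Value (long) = (F − K)·e^(−rT) = (746.9258 − 656.86) × 0.930670 = 83.8215
Short position value = −(long value) = -C$83.82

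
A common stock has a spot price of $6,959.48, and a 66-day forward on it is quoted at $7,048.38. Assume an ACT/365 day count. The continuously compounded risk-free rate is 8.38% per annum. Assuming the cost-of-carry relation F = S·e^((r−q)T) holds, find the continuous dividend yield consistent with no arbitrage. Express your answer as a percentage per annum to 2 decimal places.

From F = S·e^((r−q)T): (r − q) = ln(F/S)/T
ln(7048.38/6959.48) = ln(1.012774) = 0.012693
(r − q) = 0.012693 / (66/365) = 0.070196
q = r − ln(F/S)/T = 0.0838 − 0.070196 = 0.013604
q = 1.36%

1.36%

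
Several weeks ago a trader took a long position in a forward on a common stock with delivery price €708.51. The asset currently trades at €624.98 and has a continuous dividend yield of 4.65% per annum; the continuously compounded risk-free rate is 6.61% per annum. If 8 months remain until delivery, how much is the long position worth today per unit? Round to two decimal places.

-€72.06

Current fair forward for the remaining 8 months: F = S·e^((r − q)·T), (r − q) = 0.0661 − 0.0465 = 0.0196
F = 624.98 · e^(0.0196 × 8/12) = 624.98 × 1.013152 = 633.1997
Value of long forward = (F − K)·e^(−rT) = (633.1997 − 708.51) · e^(−0.0661·8/12)
= -75.3103 × 0.956890 = -72.06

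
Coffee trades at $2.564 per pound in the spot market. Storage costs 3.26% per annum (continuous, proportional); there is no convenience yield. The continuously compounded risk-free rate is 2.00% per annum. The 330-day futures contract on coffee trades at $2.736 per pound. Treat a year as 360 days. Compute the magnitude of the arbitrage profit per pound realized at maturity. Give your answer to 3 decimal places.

$0.045 per pound

Fair futures: F* = S·e^(carry·T), with carry = (r + u) = 0.0200 + 0.0326 = 0.0526
F* = 2.564 · e^(0.0526 × 330/360) = 2.564 · e^0.048217 = 2.564 × 1.049398 = $2.6907
Market $2.736 > fair $2.6907: forward overpriced → cash-and-carry (buy spot, short the forward).
At maturity, profit = |F_mkt − F*| = |2.736 − 2.6907| = $0.045 per pound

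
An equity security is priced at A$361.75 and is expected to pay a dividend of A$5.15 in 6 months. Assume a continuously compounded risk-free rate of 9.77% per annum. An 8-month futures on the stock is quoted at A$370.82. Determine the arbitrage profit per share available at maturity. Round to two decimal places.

A$10.04 per share

PV(dividends) I = 5.15·e^(−0.0977·6/12) = 4.9045
Fair futures F* = (S − I)·e^(rT) = (361.75 − 4.9045)·e^0.065133 = 356.8455 × 1.067301 = 380.8616
Market A$370.82 < fair 380.8616: forward underpriced → reverse cash-and-carry (short the stock, invest proceeds at r, pay the dividends, go long the forward).
Profit at T = |F_mkt − F*| = |370.82 − 380.8616| = A$10.04 per share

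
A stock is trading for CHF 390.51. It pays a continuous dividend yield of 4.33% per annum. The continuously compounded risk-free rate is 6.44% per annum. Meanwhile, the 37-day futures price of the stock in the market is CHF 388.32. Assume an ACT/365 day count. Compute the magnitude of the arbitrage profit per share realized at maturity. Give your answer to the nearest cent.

Fair futures: F* = S·e^(carry·T), with carry = (r − q) = 0.0644 − 0.0433 = 0.0211
F* = 390.51 · e^(0.0211 × 37/365) = 390.51 · e^0.002139 = 390.51 × 1.002141 = CHF 391.3461
Market CHF 388.32 < fair CHF 391.3461: forward underpriced → reverse cash-and-carry (short spot, go long the forward).
At maturity, profit = |F_mkt − F*| = |388.32 − 391.3461| = CHF 3.03 per share

CHF 3.03 per share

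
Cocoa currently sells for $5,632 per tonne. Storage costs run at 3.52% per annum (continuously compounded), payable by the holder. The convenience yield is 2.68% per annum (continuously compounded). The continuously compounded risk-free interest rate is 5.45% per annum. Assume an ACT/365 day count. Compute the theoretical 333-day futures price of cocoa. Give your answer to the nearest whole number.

$5,965 per tonne

Net carry = r + u − y = 0.0545 + 0.0352 − 0.0268 = 0.0629
F = S·e^((r+u−y)T) = 5632 · e^(0.0629 × 333/365) = 5632 · e^0.057385
= 5632 × 1.059063 = $5,965 per tonne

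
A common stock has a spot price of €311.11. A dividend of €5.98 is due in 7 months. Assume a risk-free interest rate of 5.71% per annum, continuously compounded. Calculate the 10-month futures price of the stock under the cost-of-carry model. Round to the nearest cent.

€320.21

PV(dividends) I = 5.98·e^(−0.0571·7/12)
I = 5.7841
F = (S − I)·e^(rT) = (311.11 − 5.7841) · e^(0.0571·10/12)
= 305.3259 · e^0.047583 = 305.3259 × 1.048733 = €320.21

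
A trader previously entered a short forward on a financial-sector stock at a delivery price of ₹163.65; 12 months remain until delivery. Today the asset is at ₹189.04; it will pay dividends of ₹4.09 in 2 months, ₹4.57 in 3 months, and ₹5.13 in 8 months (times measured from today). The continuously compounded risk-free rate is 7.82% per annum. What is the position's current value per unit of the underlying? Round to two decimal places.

PV(remaining dividends) I = 4.09·e^(−0.0782·2/12) + 4.57·e^(−0.0782·3/12) + 5.13·e^(−0.0782·8/12) = 13.3880
Current forward F = (S − I)·e^(rT) = (189.04 − 13.3880)·e^(0.0782·12/12) = 175.6520 × 1.081339 = 189.9394
Value (long) = (F − K)·e^(−rT) = (189.9394 − 163.65) × 0.924779 = 24.3119
Short position value = −(long value) = -₹24.31

-₹24.31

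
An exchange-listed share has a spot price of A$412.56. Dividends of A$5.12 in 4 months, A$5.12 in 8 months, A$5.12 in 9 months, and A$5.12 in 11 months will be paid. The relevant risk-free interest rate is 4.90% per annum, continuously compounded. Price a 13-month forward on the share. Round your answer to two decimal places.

PV(dividends) I = 5.12·e^(−0.0490·4/12) + 5.12·e^(−0.0490·8/12) + 5.12·e^(−0.0490·9/12) + 5.12·e^(−0.0490·11/12)
I = 5.0371 + 4.9554 + 4.9353 + 4.8951 = 19.8229
F = (S − I)·e^(rT) = (412.56 − 19.8229) · e^(0.0490·13/12)
= 392.7371 · e^0.053083 = 392.7371 × 1.054517 = A$414.15

A$414.15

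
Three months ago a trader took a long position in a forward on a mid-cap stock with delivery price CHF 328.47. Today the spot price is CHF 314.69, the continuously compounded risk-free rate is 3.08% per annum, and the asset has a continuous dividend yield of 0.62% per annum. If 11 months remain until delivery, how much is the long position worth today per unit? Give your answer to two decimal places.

Current fair forward for the remaining 11 months: F = S·e^((r − q)·T), (r − q) = 0.0308 − 0.0062 = 0.0246
F = 314.69 · e^(0.0246 × 11/12) = 314.69 × 1.022806 = 321.8668
Value of long forward = (F − K)·e^(−rT) = (321.8668 − 328.47) · e^(−0.0308·11/12)
= -6.6032 × 0.972162 = -6.42

-CHF 6.42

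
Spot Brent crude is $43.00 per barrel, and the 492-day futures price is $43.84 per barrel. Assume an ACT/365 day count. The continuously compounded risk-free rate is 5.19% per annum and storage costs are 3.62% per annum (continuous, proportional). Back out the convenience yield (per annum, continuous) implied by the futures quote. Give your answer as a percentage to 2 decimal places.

7.37%

F = S·e^((r+u−y)T) ⇒ (r+u−y) = ln(F/S)/T
ln(43.84/43.00) = 0.019347; /T ⇒ 0.014353
y = r + u − ln(F/S)/T = 0.0519 + 0.0362 − 0.014353 = 0.073747
y = 7.37%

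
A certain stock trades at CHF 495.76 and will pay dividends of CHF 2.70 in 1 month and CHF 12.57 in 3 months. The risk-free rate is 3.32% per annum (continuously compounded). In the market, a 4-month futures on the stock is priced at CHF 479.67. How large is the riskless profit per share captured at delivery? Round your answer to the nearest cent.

CHF 6.28 per share

PV(dividends) I = 2.70·e^(−0.0332·1/12) + 12.57·e^(−0.0332·3/12) = 15.1586
Fair futures F* = (S − I)·e^(rT) = (495.76 − 15.1586)·e^0.011067 = 480.6014 × 1.011128 = 485.9495
Market CHF 479.67 < fair 485.9495: forward underpriced → reverse cash-and-carry (short the stock, invest proceeds at r, pay the dividends, go long the forward).
Profit at T = |F_mkt − F*| = |479.67 − 485.9495| = CHF 6.28 per share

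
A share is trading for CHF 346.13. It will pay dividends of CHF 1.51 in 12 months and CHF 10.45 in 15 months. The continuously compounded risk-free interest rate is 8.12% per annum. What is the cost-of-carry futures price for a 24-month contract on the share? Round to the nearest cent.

CHF 394.42

PV(dividends) I = 1.51·e^(−0.0812·12/12) + 10.45·e^(−0.0812·15/12)
I = 1.3922 + 9.4414 = 10.8336
F = (S − I)·e^(rT) = (346.13 − 10.8336) · e^(0.0812·24/12)
= 335.2964 · e^0.162400 = 335.2964 × 1.176331 = CHF 394.42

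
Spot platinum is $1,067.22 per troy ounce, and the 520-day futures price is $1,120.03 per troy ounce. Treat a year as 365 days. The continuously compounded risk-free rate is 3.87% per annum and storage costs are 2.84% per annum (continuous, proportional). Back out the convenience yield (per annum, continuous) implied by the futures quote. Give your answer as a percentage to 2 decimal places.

3.32%

F = S·e^((r+u−y)T) ⇒ (r+u−y) = ln(F/S)/T
ln(1120.03/1067.22) = 0.048298; /T ⇒ 0.033901
y = r + u − ln(F/S)/T = 0.0387 + 0.0284 − 0.033901 = 0.033199
y = 3.32%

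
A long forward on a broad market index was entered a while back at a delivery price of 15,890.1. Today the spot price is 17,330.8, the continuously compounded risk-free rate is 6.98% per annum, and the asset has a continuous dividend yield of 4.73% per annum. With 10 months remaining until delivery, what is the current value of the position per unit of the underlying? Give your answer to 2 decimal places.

Current fair forward for the remaining 10 months: F = S·e^((r − q)·T), (r − q) = 0.0698 − 0.0473 = 0.0225
F = 17330.8 · e^(0.0225 × 10/12) = 17330.8 × 1.01892689 = 17658.8181
Value of long forward = (F − K)·e^(−rT) = (17658.8181 − 15890.1) · e^(−0.0698·10/12)
= 1768.7181 × 0.94349269 = 1668.77

1668.77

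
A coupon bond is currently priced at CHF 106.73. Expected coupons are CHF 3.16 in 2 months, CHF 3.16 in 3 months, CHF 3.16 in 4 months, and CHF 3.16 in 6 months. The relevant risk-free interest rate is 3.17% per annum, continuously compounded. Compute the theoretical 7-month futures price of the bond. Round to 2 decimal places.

PV(coupons) I = 3.16·e^(−0.0317·2/12) + 3.16·e^(−0.0317·3/12) + 3.16·e^(−0.0317·4/12) + 3.16·e^(−0.0317·6/12)
I = 3.1433 + 3.1351 + 3.1268 + 3.1103 = 12.5155
F = (S − I)·e^(rT) = (106.73 − 12.5155) · e^(0.0317·7/12)
= 94.2145 · e^0.018492 = 94.2145 × 1.018664 = CHF 95.97

CHF 95.97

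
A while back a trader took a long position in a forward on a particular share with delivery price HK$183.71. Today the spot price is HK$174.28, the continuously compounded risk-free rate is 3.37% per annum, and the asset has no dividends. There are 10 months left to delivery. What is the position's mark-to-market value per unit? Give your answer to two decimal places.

-HK$4.34

Current fair forward for the remaining 10 months: F = S·e^(r·T), r = 0.0337
F = 174.28 · e^(0.0337 × 10/12) = 174.28 × 1.028481 = 179.2437
Value of long forward = (F − K)·e^(−rT) = (179.2437 − 183.71) · e^(−0.0337·10/12)
= -4.4663 × 0.972307 = -4.34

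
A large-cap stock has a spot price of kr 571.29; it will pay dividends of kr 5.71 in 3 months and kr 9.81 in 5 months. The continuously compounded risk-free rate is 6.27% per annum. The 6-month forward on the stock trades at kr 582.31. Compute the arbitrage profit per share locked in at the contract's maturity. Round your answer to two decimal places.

kr 8.49 per share

PV(dividends) I = 5.71·e^(−0.0627·3/12) + 9.81·e^(−0.0627·5/12) = 15.1782
Fair forward F* = (S − I)·e^(rT) = (571.29 − 15.1782)·e^0.031350 = 556.1118 × 1.031847 = 573.8223
Market kr 582.31 > fair 573.8223: forward overpriced → cash-and-carry (borrow at r, buy the stock and collect the dividends, short the forward).
Profit at T = |F_mkt − F*| = |582.31 − 573.8223| = kr 8.49 per share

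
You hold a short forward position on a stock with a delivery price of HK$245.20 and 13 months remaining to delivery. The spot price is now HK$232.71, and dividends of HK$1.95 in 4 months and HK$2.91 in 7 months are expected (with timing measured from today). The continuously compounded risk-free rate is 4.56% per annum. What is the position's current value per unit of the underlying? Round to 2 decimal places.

HK$5.43

PV(remaining dividends) I = 1.95·e^(−0.0456·4/12) + 2.91·e^(−0.0456·7/12) = 4.7542
Current forward F = (S − I)·e^(rT) = (232.71 − 4.7542)·e^(0.0456·13/12) = 227.9558 × 1.050641 = 239.4997
Value (long) = (F − K)·e^(−rT) = (239.4997 − 245.20) × 0.951800 = -5.4255
Short position value = −(long value) = HK$5.43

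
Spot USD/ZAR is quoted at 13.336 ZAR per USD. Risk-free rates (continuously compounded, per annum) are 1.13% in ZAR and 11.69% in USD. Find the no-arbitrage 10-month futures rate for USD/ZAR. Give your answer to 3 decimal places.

12.213

F = S·e^((r_ZAR − r_USD)T) = 13.336 · e^((0.0113 − 0.1169) × 10/12)
= 13.336 · e^-0.088000 = 13.336 × 0.915761
F = 12.213 ZAR per USD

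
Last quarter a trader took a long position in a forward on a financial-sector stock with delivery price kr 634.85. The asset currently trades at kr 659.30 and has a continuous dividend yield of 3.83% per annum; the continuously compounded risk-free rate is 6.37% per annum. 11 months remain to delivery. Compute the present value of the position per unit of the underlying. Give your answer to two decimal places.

Current fair forward for the remaining 11 months: F = S·e^((r − q)·T), (r − q) = 0.0637 − 0.0383 = 0.0254
F = 659.30 · e^(0.0254 × 11/12) = 659.30 × 1.023557 = 674.8311
Value of long forward = (F − K)·e^(−rT) = (674.8311 − 634.85) · e^(−0.0637·11/12)
= 39.9811 × 0.943280 = 37.71

kr 37.71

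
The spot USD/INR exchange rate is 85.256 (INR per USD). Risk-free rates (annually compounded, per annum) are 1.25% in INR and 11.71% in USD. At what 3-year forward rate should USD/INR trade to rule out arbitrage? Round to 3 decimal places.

63.480

By covered interest parity, F = S · (1+r_INR)^T / (1+r_USD)^T
= 85.256 × 1.037971 / 1.394043 = 85.256 × 0.744576
F = 63.480 INR per USD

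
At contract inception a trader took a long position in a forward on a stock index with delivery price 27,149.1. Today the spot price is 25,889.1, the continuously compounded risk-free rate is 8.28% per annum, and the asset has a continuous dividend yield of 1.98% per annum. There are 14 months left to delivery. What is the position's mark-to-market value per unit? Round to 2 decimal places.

Current fair forward for the remaining 14 months: F = S·e^((r − q)·T), (r − q) = 0.0828 − 0.0198 = 0.0630
F = 25889.1 · e^(0.0630 × 14/12) = 25889.1 × 1.07626854 = 27863.6239
Value of long forward = (F − K)·e^(−rT) = (27863.6239 − 27149.1) · e^(−0.0828·14/12)
= 714.5239 × 0.90791910 = 648.73

648.73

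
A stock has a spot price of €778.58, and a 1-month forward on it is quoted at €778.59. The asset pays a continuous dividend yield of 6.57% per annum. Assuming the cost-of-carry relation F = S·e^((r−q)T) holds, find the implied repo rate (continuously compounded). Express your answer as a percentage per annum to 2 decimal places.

From F = S·e^((r−q)T): (r − q) = ln(F/S)/T
ln(778.59/778.58) = ln(1.000013) = 0.000013
(r − q) = 0.000013 / (1/12) = 0.000156
r = ln(F/S)/T + q = 0.000156 + 0.0657 = 0.065856
r = 6.59%

6.59%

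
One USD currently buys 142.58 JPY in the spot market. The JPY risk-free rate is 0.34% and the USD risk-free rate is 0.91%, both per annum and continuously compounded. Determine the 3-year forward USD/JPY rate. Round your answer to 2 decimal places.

F = S·e^((r_JPY − r_USD)T) = 142.58 · e^((0.0034 − 0.0091) × 3)
= 142.58 · e^-0.017100 = 142.58 × 0.983045
F = 140.16 JPY per USD

140.16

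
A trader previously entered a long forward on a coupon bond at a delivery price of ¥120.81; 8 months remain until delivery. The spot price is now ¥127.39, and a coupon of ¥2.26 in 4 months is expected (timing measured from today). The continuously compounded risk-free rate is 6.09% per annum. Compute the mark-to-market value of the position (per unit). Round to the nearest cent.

¥9.17

PV(remaining coupons) I = 2.26·e^(−0.0609·4/12) = 2.2146
Current forward F = (S − I)·e^(rT) = (127.39 − 2.2146)·e^(0.0609·8/12) = 125.1754 × 1.041435 = 130.3620
Value (long) = (F − K)·e^(−rT) = (130.3620 − 120.81) × 0.960213 = 9.1720
Value = ¥9.17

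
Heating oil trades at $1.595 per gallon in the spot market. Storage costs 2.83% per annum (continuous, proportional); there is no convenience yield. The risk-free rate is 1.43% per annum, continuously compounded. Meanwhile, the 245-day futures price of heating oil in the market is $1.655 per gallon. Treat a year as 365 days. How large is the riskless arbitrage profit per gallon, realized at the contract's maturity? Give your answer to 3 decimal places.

$0.014 per gallon

Fair futures: F* = S·e^(carry·T), with carry = (r + u) = 0.0143 + 0.0283 = 0.0426
F* = 1.595 · e^(0.0426 × 245/365) = 1.595 · e^0.028595 = 1.595 × 1.029008 = $1.6413
Market $1.655 > fair $1.6413: forward overpriced → cash-and-carry (buy spot, short the forward).
At maturity, profit = |F_mkt − F*| = |1.655 − 1.6413| = $0.014 per gallon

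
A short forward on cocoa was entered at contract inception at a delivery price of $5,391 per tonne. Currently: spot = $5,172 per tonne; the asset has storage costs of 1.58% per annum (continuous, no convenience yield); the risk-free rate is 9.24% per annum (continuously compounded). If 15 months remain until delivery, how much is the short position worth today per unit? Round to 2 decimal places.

-$472.21 per tonne

Current fair forward for the remaining 15 months: F = S·e^((r + u)·T), (r + u) = 0.0924 + 0.0158 = 0.1082
F = 5172 · e^(0.1082 × 15/12) = 5172 × 1.14482295 = 5921.0243
Value of long forward = (F − K)·e^(−rT) = (5921.0243 − 5391) · e^(−0.0924·15/12)
= 530.0243 × 0.89092057 = 472.21
Short position value = −(long value) = -$472.21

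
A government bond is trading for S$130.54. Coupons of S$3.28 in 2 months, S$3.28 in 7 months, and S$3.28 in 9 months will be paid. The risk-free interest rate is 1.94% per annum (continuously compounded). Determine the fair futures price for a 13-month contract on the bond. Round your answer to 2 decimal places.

S$123.36

PV(coupons) I = 3.28·e^(−0.0194·2/12) + 3.28·e^(−0.0194·7/12) + 3.28·e^(−0.0194·9/12)
I = 3.2694 + 3.2431 + 3.2326 = 9.7451
F = (S − I)·e^(rT) = (130.54 − 9.7451) · e^(0.0194·13/12)
= 120.7949 · e^0.021017 = 120.7949 × 1.021239 = S$123.36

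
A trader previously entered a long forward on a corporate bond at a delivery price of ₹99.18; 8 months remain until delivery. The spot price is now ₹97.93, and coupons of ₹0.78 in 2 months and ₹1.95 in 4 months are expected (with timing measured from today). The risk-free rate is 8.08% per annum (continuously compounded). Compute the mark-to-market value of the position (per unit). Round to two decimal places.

₹1.28

PV(remaining coupons) I = 0.78·e^(−0.0808·2/12) + 1.95·e^(−0.0808·4/12) = 2.6677
Current forward F = (S − I)·e^(rT) = (97.93 − 2.6677)·e^(0.0808·8/12) = 95.2623 × 1.055344 = 100.5345
Value (long) = (F − K)·e^(−rT) = (100.5345 − 99.18) × 0.947558 = 1.2835
Value = ₹1.28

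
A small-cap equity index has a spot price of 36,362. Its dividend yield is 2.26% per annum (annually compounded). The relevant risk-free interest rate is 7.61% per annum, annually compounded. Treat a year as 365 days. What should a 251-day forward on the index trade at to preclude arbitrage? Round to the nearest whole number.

F = S · (1+r)^T / (1+q)^T
= 36362 × 1.051730 / 1.015487 = 36362 × 1.035690
F = 37,660

37,660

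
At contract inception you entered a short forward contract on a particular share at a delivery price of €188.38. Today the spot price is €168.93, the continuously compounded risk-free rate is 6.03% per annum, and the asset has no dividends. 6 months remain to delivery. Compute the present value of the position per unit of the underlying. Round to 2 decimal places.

Current fair forward for the remaining 6 months: F = S·e^(r·T), r = 0.0603
F = 168.93 · e^(0.0603 × 6/12) = 168.93 × 1.030609 = 174.1008
Value of long forward = (F − K)·e^(−rT) = (174.1008 − 188.38) · e^(−0.0603·6/12)
= -14.2792 × 0.970300 = -13.86
Short position value = −(long value) = €13.86

€13.86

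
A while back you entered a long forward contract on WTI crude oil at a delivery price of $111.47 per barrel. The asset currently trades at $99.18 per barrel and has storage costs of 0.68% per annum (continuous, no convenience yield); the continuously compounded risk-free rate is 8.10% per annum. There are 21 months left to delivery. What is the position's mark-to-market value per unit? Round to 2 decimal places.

$3.63 per barrel

Current fair forward for the remaining 21 months: F = S·e^((r + u)·T), (r + u) = 0.0810 + 0.0068 = 0.0878
F = 99.18 · e^(0.0878 × 21/12) = 99.18 × 1.166083 = 115.6521
Value of long forward = (F − K)·e^(−rT) = (115.6521 − 111.47) · e^(−0.0810·21/12)
= 4.1821 × 0.867838 = 3.63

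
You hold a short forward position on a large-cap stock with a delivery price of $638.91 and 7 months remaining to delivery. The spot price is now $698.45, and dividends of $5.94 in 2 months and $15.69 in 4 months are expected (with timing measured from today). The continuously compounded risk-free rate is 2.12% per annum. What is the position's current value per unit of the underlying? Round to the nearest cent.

PV(remaining dividends) I = 5.94·e^(−0.0212·2/12) + 15.69·e^(−0.0212·4/12) = 21.4986
Current forward F = (S − I)·e^(rT) = (698.45 − 21.4986)·e^(0.0212·7/12) = 676.9514 × 1.012443 = 685.3747
Value (long) = (F − K)·e^(−rT) = (685.3747 − 638.91) × 0.987709 = 45.8936
Short position value = −(long value) = -$45.89

-$45.89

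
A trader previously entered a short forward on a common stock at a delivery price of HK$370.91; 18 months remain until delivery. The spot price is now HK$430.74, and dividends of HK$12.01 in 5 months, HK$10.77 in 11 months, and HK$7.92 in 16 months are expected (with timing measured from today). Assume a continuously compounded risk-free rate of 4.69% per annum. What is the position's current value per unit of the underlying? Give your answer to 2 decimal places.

-HK$55.49

PV(remaining dividends) I = 12.01·e^(−0.0469·5/12) + 10.77·e^(−0.0469·11/12) + 7.92·e^(−0.0469·16/12) = 29.5343
Current forward F = (S − I)·e^(rT) = (430.74 − 29.5343)·e^(0.0469·18/12) = 401.2057 × 1.072884 = 430.4472
Value (long) = (F − K)·e^(−rT) = (430.4472 − 370.91) × 0.932068 = 55.4927
Short position value = −(long value) = -HK$55.49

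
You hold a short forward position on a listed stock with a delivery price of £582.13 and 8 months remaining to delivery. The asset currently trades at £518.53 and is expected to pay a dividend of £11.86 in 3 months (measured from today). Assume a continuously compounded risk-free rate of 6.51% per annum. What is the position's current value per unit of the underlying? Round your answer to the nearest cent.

£50.54

PV(remaining dividends) I = 11.86·e^(−0.0651·3/12) = 11.6685
Current forward F = (S − I)·e^(rT) = (518.53 − 11.6685)·e^(0.0651·8/12) = 506.8615 × 1.044356 = 529.3438
Value (long) = (F − K)·e^(−rT) = (529.3438 − 582.13) × 0.957528 = -50.5443
Short position value = −(long value) = £50.54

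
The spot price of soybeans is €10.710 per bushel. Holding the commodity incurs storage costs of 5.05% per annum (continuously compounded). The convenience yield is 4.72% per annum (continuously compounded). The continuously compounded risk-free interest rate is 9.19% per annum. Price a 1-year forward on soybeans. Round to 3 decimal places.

Net carry = r + u − y = 0.0919 + 0.0505 − 0.0472 = 0.0952
F = S·e^((r+u−y)T) = 10.710 · e^(0.0952 × 12/12) = 10.710 · e^0.095200
= 10.710 × 1.099879 = €11.780 per bushel

€11.780 per bushel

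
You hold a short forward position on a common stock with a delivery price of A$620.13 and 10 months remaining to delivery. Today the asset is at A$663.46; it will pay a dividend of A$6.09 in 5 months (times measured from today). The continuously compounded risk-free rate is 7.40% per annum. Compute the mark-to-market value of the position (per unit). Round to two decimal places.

PV(remaining dividends) I = 6.09·e^(−0.0740·5/12) = 5.9051
Current forward F = (S − I)·e^(rT) = (663.46 − 5.9051)·e^(0.0740·10/12) = 657.5549 × 1.063608 = 699.3807
Value (long) = (F − K)·e^(−rT) = (699.3807 − 620.13) × 0.940196 = 74.5112
Short position value = −(long value) = -A$74.51

-A$74.51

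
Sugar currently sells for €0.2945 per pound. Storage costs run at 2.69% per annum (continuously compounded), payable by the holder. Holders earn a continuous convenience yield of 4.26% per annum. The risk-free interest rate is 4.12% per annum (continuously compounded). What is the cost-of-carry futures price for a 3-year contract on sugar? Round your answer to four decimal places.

€0.3179 per pound

Net carry = r + u − y = 0.0412 + 0.0269 − 0.0426 = 0.0255
F = S·e^((r+u−y)T) = 0.2945 · e^(0.0255 × 3) = 0.2945 · e^0.076500
= 0.2945 × 1.079502 = €0.3179 per pound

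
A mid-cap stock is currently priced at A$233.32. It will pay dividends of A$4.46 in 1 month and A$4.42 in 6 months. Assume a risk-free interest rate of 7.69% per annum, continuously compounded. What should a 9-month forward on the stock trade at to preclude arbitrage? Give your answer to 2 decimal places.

A$237.97

PV(dividends) I = 4.46·e^(−0.0769·1/12) + 4.42·e^(−0.0769·6/12)
I = 4.4315 + 4.2533 = 8.6848
F = (S − I)·e^(rT) = (233.32 − 8.6848) · e^(0.0769·9/12)
= 224.6352 · e^0.057675 = 224.6352 × 1.059371 = A$237.97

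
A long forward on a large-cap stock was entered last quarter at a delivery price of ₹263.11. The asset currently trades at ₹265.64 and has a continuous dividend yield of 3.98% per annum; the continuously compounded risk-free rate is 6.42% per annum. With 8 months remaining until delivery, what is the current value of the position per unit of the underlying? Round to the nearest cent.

Current fair forward for the remaining 8 months: F = S·e^((r − q)·T), (r − q) = 0.0642 − 0.0398 = 0.0244
F = 265.64 · e^(0.0244 × 8/12) = 265.64 × 1.016400 = 269.9965
Value of long forward = (F − K)·e^(−rT) = (269.9965 − 263.11) · e^(−0.0642·8/12)
= 6.8865 × 0.958103 = 6.60

₹6.60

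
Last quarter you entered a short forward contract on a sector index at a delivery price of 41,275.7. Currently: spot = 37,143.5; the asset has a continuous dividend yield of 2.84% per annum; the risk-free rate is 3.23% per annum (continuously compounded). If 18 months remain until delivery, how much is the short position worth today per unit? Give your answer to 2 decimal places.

Current fair forward for the remaining 18 months: F = S·e^((r − q)·T), (r − q) = 0.0323 − 0.0284 = 0.0039
F = 37143.5 · e^(0.0039 × 18/12) = 37143.5 × 1.00586714 = 37361.4261
Value of long forward = (F − K)·e^(−rT) = (37361.4261 − 41275.7) · e^(−0.0323·18/12)
= -3914.2739 × 0.95270497 = -3729.15
Short position value = −(long value) = 3729.15

3729.15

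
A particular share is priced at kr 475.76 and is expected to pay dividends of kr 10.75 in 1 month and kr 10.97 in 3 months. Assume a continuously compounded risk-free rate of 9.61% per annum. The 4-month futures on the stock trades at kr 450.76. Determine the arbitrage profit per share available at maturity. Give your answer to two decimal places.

kr 18.42 per share

PV(dividends) I = 10.75·e^(−0.0961·1/12) + 10.97·e^(−0.0961·3/12) = 21.3738
Fair futures F* = (S − I)·e^(rT) = (475.76 − 21.3738)·e^0.032033 = 454.3862 × 1.032552 = 469.1774
Market kr 450.76 < fair 469.1774: forward underpriced → reverse cash-and-carry (short the stock, invest proceeds at r, pay the dividends, go long the forward).
Profit at T = |F_mkt − F*| = |450.76 − 469.1774| = kr 18.42 per share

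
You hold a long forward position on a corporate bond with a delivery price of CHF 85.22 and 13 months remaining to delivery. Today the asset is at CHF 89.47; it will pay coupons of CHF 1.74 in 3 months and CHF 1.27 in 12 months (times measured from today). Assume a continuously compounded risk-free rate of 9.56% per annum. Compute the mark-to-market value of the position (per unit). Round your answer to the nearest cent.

CHF 9.78

PV(remaining coupons) I = 1.74·e^(−0.0956·3/12) + 1.27·e^(−0.0956·12/12) = 2.8531
Current forward F = (S − I)·e^(rT) = (89.47 − 2.8531)·e^(0.0956·13/12) = 86.6169 × 1.109120 = 96.0685
Value (long) = (F − K)·e^(−rT) = (96.0685 − 85.22) × 0.901616 = 9.7812
Value = CHF 9.78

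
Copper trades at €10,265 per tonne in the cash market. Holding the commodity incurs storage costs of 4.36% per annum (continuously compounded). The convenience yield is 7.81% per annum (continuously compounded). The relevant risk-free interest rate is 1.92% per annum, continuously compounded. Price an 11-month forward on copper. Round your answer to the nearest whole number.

€10,122 per tonne

Net carry = r + u − y = 0.0192 + 0.0436 − 0.0781 = -0.0153
F = S·e^((r+u−y)T) = 10265 · e^(-0.0153 × 11/12) = 10265 · e^-0.014025
= 10265 × 0.986073 = €10,122 per tonne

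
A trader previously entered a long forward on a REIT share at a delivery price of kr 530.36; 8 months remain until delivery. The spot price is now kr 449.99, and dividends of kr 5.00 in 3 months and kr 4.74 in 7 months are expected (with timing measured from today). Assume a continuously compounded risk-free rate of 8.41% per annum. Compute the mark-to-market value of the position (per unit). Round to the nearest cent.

PV(remaining dividends) I = 5.00·e^(−0.0841·3/12) + 4.74·e^(−0.0841·7/12) = 9.4090
Current forward F = (S − I)·e^(rT) = (449.99 − 9.4090)·e^(0.0841·8/12) = 440.5810 × 1.057668 = 465.9884
Value (long) = (F − K)·e^(−rT) = (465.9884 − 530.36) × 0.945476 = -60.8618
Value = -kr 60.86

-kr 60.86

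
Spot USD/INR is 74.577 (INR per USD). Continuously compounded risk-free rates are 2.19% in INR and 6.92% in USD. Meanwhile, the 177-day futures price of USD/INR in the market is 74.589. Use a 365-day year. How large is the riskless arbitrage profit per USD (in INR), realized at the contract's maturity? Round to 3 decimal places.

1.703 per USD (in INR)

Fair futures: F* = S·e^(carry·T), with carry = (r_INR − r_USD) = 0.0219 − 0.0692 = -0.0473
F* = 74.577 · e^(-0.0473 × 177/365) = 74.577 · e^-0.022937 = 74.577 × 0.977324 = 72.8859
Market 74.589 > fair 72.8859: forward overpriced → cash-and-carry (buy spot, short the forward).
At maturity, profit = |F_mkt − F*| = |74.589 − 72.8859| = 1.703 per USD (in INR)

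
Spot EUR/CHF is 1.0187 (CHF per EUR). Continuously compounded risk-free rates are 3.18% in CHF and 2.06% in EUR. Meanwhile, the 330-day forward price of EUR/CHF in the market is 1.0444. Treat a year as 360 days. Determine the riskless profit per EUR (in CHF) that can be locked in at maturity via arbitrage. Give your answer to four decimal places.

Fair forward: F* = S·e^(carry·T), with carry = (r_CHF − r_EUR) = 0.0318 − 0.0206 = 0.0112
F* = 1.0187 · e^(0.0112 × 330/360) = 1.0187 · e^0.010267 = 1.0187 × 1.010320 = 1.0292
Market 1.0444 > fair 1.0292: forward overpriced → cash-and-carry (buy spot, short the forward).
At maturity, profit = |F_mkt − F*| = |1.0444 − 1.0292| = 0.0152 per EUR (in CHF)

0.0152 per EUR (in CHF)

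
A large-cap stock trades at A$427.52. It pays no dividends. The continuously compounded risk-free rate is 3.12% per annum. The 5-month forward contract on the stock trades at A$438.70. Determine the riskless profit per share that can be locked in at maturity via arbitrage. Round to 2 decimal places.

Fair forward: F* = S·e^(carry·T), with carry = r = 0.0312
F* = 427.52 · e^(0.0312 × 5/12) = 427.52 · e^0.013000 = 427.52 × 1.013085 = A$433.1141
Market A$438.70 > fair A$433.1141: forward overpriced → cash-and-carry (buy spot, short the forward).
At maturity, profit = |F_mkt − F*| = |438.70 − 433.1141| = A$5.59 per share

A$5.59 per share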